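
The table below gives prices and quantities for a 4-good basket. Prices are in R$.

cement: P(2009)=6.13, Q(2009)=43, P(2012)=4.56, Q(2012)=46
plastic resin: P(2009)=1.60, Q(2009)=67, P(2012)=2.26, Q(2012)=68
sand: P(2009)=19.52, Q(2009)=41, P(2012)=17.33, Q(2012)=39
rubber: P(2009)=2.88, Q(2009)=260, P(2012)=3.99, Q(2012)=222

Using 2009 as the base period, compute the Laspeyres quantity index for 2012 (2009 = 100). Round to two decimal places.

Laspeyres quantity index uses base-period prices as weights.
ΣP(2009)·Q(2012) = 6.13×46 + 1.60×68 + 19.52×39 + 2.88×222 = 281.98 + 108.8 + 761.28 + 639.36 = 1791.42
ΣP(2009)·Q(2009) = 6.13×43 + 1.60×67 + 19.52×41 + 2.88×260 = 263.59 + 107.2 + 800.32 + 748.8 = 1919.91
Index = 1791.42 / 1919.91 × 100 = 93.3075

93.31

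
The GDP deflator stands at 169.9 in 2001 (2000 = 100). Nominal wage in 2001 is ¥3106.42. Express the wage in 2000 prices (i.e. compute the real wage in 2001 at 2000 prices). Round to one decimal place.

1828.4

Real = Nominal ÷ (Index/100) = 3106.42 ÷ (169.9/100)
     = 3106.42 ÷ 1.699 = 1828.3814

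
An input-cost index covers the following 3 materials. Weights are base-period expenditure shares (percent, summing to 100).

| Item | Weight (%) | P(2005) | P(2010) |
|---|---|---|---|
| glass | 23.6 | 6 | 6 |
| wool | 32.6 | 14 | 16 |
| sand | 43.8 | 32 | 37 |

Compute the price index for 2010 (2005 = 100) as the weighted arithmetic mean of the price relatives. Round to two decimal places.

glass: 23.6 × (6/6) = 23.6 × 1.000000 = 23.6000
wool: 32.6 × (16/14) = 32.6 × 1.142857 = 37.2571
sand: 43.8 × (37/32) = 43.8 × 1.156250 = 50.6437
Index = Σ wᵢ·(p₁ᵢ/p₀ᵢ) = 23.6000 + 37.2571 + 50.6437 = 111.5009

111.50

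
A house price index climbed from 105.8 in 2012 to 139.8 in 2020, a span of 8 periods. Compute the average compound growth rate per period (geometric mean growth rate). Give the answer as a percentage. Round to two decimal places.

Growth factor = (139.8/105.8)^(1/8) = (1.321361)^(1/8) = 1.035447
Growth rate = 1.035447 − 1 = 0.035447 = 3.5447%

3.54%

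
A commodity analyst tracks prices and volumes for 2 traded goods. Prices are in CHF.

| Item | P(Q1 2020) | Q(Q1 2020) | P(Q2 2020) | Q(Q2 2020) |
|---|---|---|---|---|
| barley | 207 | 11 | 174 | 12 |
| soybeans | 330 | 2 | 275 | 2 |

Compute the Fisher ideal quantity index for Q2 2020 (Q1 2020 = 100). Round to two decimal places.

107.05

Laspeyres component (base-period weights):
ΣP(Q1 2020)Q(Q2 2020) = 207×12 + 330×2 = 2484 + 660 = 3144
ΣP(Q1 2020)Q(Q1 2020) = 207×11 + 330×2 = 2277 + 660 = 2937
L = 3144 / 2937 × 100 = 107.0480
Paasche component (current-period weights):
ΣP(Q2 2020)Q(Q2 2020) = 174×12 + 275×2 = 2088 + 550 = 2638
ΣP(Q2 2020)Q(Q1 2020) = 174×11 + 275×2 = 1914 + 550 = 2464
P = 2638 / 2464 × 100 = 107.0617
Fisher = √(L × P) = √(107.0480 × 107.0617) = 107.0548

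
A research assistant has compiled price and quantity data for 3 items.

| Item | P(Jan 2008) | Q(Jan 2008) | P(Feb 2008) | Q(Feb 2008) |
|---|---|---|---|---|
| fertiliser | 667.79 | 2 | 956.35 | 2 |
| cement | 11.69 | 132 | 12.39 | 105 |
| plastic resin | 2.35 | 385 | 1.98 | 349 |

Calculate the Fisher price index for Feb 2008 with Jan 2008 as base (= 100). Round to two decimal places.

114.67

Laspeyres component (base-period weights):
ΣP(Feb 2008)Q(Jan 2008) = 956.35×2 + 12.39×132 + 1.98×385 = 1912.7 + 1635.48 + 762.3 = 4310.48
ΣP(Jan 2008)Q(Jan 2008) = 667.79×2 + 11.69×132 + 2.35×385 = 1335.58 + 1543.08 + 904.75 = 3783.41
L = 4310.48 / 3783.41 × 100 = 113.9311
Paasche component (current-period weights):
ΣP(Feb 2008)Q(Feb 2008) = 956.35×2 + 12.39×105 + 1.98×349 = 1912.7 + 1300.95 + 691.02 = 3904.67
ΣP(Jan 2008)Q(Feb 2008) = 667.79×2 + 11.69×105 + 2.35×349 = 1335.58 + 1227.45 + 820.15 = 3383.18
P = 3904.67 / 3383.18 × 100 = 115.4142
Fisher = √(L × P) = √(113.9311 × 115.4142) = 114.6702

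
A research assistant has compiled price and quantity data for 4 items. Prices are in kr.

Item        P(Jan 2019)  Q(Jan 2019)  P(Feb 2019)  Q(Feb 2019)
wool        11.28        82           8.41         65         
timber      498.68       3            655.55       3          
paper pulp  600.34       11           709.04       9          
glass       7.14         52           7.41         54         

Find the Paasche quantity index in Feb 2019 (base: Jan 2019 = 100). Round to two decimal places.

85.74

Paasche quantity index uses current-period prices as weights.
ΣP(Feb 2019)·Q(Feb 2019) = 8.41×65 + 655.55×3 + 709.04×9 + 7.41×54 = 546.65 + 1966.65 + 6381.36 + 400.14 = 9294.8
ΣP(Feb 2019)·Q(Jan 2019) = 8.41×82 + 655.55×3 + 709.04×11 + 7.41×52 = 689.62 + 1966.65 + 7799.44 + 385.32 = 10841.03
Index = 9294.8 / 10841.03 × 100 = 85.7372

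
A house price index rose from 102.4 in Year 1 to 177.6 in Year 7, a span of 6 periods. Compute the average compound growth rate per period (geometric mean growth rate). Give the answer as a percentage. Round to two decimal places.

9.61%

Growth factor = (177.6/102.4)^(1/6) = (1.734375)^(1/6) = 1.096118
Growth rate = 1.096118 − 1 = 0.096118 = 9.6118%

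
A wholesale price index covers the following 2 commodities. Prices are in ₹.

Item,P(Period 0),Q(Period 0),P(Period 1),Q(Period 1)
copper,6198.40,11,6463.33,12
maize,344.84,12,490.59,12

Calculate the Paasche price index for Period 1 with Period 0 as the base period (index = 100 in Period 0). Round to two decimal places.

106.28

Paasche price index uses current-period quantities as weights.
ΣP(Period 1)·Q(Period 1) = 6463.33×12 + 490.59×12 = 77559.96 + 5887.08 = 83447.04
ΣP(Period 0)·Q(Period 1) = 6198.40×12 + 344.84×12 = 74380.8 + 4138.08 = 78518.88
Index = 83447.04 / 78518.88 × 100 = 106.2764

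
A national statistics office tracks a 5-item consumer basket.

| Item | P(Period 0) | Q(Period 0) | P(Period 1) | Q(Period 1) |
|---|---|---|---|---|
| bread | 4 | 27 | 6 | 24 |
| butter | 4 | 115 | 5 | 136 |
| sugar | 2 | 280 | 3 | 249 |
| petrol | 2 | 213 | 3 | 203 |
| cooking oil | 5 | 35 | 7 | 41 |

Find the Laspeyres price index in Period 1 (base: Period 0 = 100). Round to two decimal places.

Laspeyres price index uses base-period quantities as weights.
ΣP(Period 1)·Q(Period 0) = 6×27 + 5×115 + 3×280 + 3×213 + 7×35 = 162 + 575 + 840 + 639 + 245 = 2461
ΣP(Period 0)·Q(Period 0) = 4×27 + 4×115 + 2×280 + 2×213 + 5×35 = 108 + 460 + 560 + 426 + 175 = 1729
Index = 2461 / 1729 × 100 = 142.3366

142.34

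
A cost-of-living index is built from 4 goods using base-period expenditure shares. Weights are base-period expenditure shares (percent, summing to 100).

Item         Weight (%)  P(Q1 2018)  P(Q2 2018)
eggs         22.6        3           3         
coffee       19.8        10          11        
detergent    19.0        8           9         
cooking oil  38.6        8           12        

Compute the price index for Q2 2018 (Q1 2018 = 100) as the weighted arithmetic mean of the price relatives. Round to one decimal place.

eggs: 22.6 × (3/3) = 22.6 × 1.000000 = 22.6000
coffee: 19.8 × (11/10) = 19.8 × 1.100000 = 21.7800
detergent: 19.0 × (9/8) = 19.0 × 1.125000 = 21.3750
cooking oil: 38.6 × (12/8) = 38.6 × 1.500000 = 57.9000
Index = Σ wᵢ·(p₁ᵢ/p₀ᵢ) = 22.6000 + 21.7800 + 21.3750 + 57.9000 = 123.6550

123.7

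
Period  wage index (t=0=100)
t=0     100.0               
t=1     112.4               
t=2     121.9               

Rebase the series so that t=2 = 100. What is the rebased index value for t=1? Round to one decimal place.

Rebased(t=1) = 112.4 / 121.9 × 100 = 92.2067

92.2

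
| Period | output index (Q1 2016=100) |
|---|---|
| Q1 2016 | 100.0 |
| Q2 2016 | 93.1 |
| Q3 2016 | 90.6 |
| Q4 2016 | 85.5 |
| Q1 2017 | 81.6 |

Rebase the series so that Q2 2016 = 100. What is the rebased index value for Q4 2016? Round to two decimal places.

Rebased(Q4 2016) = 85.5 / 93.1 × 100 = 91.8367

91.84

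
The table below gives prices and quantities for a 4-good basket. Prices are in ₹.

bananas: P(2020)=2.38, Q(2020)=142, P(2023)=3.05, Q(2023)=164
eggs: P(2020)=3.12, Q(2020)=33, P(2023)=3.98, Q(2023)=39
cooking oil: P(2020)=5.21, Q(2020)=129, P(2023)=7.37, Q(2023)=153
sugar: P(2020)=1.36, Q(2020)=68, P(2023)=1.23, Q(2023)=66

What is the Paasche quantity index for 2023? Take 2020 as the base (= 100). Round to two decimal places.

116.60

Paasche quantity index uses current-period prices as weights.
ΣP(2023)·Q(2023) = 3.05×164 + 3.98×39 + 7.37×153 + 1.23×66 = 500.2 + 155.22 + 1127.61 + 81.18 = 1864.21
ΣP(2023)·Q(2020) = 3.05×142 + 3.98×33 + 7.37×129 + 1.23×68 = 433.1 + 131.34 + 950.73 + 83.64 = 1598.81
Index = 1864.21 / 1598.81 × 100 = 116.5998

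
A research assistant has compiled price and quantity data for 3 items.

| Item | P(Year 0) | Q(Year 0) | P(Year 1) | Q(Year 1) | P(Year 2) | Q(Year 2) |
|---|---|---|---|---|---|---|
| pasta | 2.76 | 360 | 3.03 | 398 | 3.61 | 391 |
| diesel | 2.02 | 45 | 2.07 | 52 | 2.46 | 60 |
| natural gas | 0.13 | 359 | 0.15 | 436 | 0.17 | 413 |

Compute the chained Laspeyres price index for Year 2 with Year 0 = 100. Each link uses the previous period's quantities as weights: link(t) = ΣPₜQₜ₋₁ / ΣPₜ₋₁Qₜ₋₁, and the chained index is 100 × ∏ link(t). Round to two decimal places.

Link Year 0→Year 1:
ΣP(Year 1)Q(Year 0) = 3.03×360 + 2.07×45 + 0.15×359 = 1090.8 + 93.15 + 53.85 = 1237.8
ΣP(Year 0)Q(Year 0) = 2.76×360 + 2.02×45 + 0.13×359 = 993.6 + 90.9 + 46.67 = 1131.17
link = 1237.8/1131.17 = 1.094265
Link Year 1→Year 2:
ΣP(Year 2)Q(Year 1) = 3.61×398 + 2.46×52 + 0.17×436 = 1436.78 + 127.92 + 74.12 = 1638.82
ΣP(Year 1)Q(Year 1) = 3.03×398 + 2.07×52 + 0.15×436 = 1205.94 + 107.64 + 65.4 = 1378.98
link = 1638.82/1378.98 = 1.188429
Chained index = 100 × 1.094265 × 1.188429 = 130.0457

130.05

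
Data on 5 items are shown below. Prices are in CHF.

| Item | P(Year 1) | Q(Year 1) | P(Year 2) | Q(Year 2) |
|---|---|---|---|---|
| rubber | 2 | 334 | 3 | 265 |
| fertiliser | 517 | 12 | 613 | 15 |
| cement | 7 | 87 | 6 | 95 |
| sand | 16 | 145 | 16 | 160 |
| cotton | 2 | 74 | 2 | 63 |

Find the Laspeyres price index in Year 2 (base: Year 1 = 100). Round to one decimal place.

114.1

Laspeyres price index uses base-period quantities as weights.
ΣP(Year 2)·Q(Year 1) = 3×334 + 613×12 + 6×87 + 16×145 + 2×74 = 1002 + 7356 + 522 + 2320 + 148 = 11348
ΣP(Year 1)·Q(Year 1) = 2×334 + 517×12 + 7×87 + 16×145 + 2×74 = 668 + 6204 + 609 + 2320 + 148 = 9949
Index = 11348 / 9949 × 100 = 114.0617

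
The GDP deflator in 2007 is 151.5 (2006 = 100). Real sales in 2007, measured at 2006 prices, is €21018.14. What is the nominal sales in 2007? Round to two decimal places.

Nominal = Real × (Index/100) = 21018.14 × (151.5/100)
        = 21018.14 × 1.515 = 31842.4821

31842.48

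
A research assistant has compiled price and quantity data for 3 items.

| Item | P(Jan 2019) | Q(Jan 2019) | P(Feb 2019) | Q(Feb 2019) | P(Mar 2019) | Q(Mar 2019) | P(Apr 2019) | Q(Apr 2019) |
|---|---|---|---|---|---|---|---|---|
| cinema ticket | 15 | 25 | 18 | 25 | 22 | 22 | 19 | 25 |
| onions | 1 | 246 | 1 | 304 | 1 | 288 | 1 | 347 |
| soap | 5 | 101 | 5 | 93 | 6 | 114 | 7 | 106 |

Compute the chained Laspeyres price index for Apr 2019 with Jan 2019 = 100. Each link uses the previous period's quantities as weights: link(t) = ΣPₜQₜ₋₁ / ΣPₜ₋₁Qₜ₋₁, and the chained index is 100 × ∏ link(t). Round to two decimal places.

127.62

Link Jan 2019→Feb 2019:
ΣP(Feb 2019)Q(Jan 2019) = 18×25 + 1×246 + 5×101 = 450 + 246 + 505 = 1201
ΣP(Jan 2019)Q(Jan 2019) = 15×25 + 1×246 + 5×101 = 375 + 246 + 505 = 1126
link = 1201/1126 = 1.066607
Link Feb 2019→Mar 2019:
ΣP(Mar 2019)Q(Feb 2019) = 22×25 + 1×304 + 6×93 = 550 + 304 + 558 = 1412
ΣP(Feb 2019)Q(Feb 2019) = 18×25 + 1×304 + 5×93 = 450 + 304 + 465 = 1219
link = 1412/1219 = 1.158326
Link Mar 2019→Apr 2019:
ΣP(Apr 2019)Q(Mar 2019) = 19×22 + 1×288 + 7×114 = 418 + 288 + 798 = 1504
ΣP(Mar 2019)Q(Mar 2019) = 22×22 + 1×288 + 6×114 = 484 + 288 + 684 = 1456
link = 1504/1456 = 1.032967
Chained index = 100 × 1.066607 × 1.158326 × 1.032967 = 127.6210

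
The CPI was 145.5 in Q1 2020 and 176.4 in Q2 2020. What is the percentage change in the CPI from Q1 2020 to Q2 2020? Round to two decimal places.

21.24%

Change = (176.4 − 145.5) / 145.5 × 100
       = 30.9 / 145.5 × 100 = 21.2371%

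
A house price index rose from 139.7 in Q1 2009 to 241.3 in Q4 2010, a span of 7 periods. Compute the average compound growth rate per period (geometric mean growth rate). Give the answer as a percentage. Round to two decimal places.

Growth factor = (241.3/139.7)^(1/7) = (1.727273)^(1/7) = 1.081207
Growth rate = 1.081207 − 1 = 0.081207 = 8.1207%

8.12%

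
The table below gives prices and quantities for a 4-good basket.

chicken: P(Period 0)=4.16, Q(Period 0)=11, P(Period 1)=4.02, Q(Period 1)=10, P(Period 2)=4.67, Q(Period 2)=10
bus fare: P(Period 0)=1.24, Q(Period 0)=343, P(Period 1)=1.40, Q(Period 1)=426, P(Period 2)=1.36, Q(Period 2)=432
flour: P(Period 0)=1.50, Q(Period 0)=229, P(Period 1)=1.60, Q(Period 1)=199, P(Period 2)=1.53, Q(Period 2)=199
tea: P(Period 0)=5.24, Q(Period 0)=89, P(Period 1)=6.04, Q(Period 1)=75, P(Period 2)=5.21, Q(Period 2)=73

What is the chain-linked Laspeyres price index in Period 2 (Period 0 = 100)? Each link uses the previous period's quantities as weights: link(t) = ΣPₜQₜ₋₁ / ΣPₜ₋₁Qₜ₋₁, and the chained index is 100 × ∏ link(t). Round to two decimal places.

Link Period 0→Period 1:
ΣP(Period 1)Q(Period 0) = 4.02×11 + 1.40×343 + 1.60×229 + 6.04×89 = 44.22 + 480.2 + 366.4 + 537.56 = 1428.38
ΣP(Period 0)Q(Period 0) = 4.16×11 + 1.24×343 + 1.50×229 + 5.24×89 = 45.76 + 425.32 + 343.5 + 466.36 = 1280.94
link = 1428.38/1280.94 = 1.115103
Link Period 1→Period 2:
ΣP(Period 2)Q(Period 1) = 4.67×10 + 1.36×426 + 1.53×199 + 5.21×75 = 46.7 + 579.36 + 304.47 + 390.75 = 1321.28
ΣP(Period 1)Q(Period 1) = 4.02×10 + 1.40×426 + 1.60×199 + 6.04×75 = 40.2 + 596.4 + 318.4 + 453 = 1408
link = 1321.28/1408 = 0.938409
Chained index = 100 × 1.115103 × 0.938409 = 104.6423

104.64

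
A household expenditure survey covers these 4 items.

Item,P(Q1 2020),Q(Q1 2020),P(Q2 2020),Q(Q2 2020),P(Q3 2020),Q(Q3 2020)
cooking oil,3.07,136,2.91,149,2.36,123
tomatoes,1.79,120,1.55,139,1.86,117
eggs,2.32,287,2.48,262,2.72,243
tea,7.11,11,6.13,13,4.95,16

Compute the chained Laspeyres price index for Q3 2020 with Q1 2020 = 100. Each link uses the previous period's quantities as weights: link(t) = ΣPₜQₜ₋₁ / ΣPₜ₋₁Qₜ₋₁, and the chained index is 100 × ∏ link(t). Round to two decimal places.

Link Q1 2020→Q2 2020:
ΣP(Q2 2020)Q(Q1 2020) = 2.91×136 + 1.55×120 + 2.48×287 + 6.13×11 = 395.76 + 186 + 711.76 + 67.43 = 1360.95
ΣP(Q1 2020)Q(Q1 2020) = 3.07×136 + 1.79×120 + 2.32×287 + 7.11×11 = 417.52 + 214.8 + 665.84 + 78.21 = 1376.37
link = 1360.95/1376.37 = 0.988797
Link Q2 2020→Q3 2020:
ΣP(Q3 2020)Q(Q2 2020) = 2.36×149 + 1.86×139 + 2.72×262 + 4.95×13 = 351.64 + 258.54 + 712.64 + 64.35 = 1387.17
ΣP(Q2 2020)Q(Q2 2020) = 2.91×149 + 1.55×139 + 2.48×262 + 6.13×13 = 433.59 + 215.45 + 649.76 + 79.69 = 1378.49
link = 1387.17/1378.49 = 1.006297
Chained index = 100 × 0.988797 × 1.006297 = 99.5023

99.50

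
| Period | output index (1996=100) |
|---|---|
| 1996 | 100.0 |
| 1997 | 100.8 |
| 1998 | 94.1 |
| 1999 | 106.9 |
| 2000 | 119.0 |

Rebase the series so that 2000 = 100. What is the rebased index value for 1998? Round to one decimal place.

79.1

Rebased(1998) = 94.1 / 119.0 × 100 = 79.0756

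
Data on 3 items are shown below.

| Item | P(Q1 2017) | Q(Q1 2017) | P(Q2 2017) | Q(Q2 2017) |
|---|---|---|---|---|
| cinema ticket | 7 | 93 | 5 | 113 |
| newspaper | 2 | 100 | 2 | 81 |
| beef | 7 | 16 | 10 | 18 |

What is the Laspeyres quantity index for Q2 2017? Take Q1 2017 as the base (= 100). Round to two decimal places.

112.05

Laspeyres quantity index uses base-period prices as weights.
ΣP(Q1 2017)·Q(Q2 2017) = 7×113 + 2×81 + 7×18 = 791 + 162 + 126 = 1079
ΣP(Q1 2017)·Q(Q1 2017) = 7×93 + 2×100 + 7×16 = 651 + 200 + 112 = 963
Index = 1079 / 963 × 100 = 112.0457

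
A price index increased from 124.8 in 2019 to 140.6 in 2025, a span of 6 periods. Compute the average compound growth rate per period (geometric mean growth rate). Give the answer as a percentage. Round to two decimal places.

Growth factor = (140.6/124.8)^(1/6) = (1.126603)^(1/6) = 1.020066
Growth rate = 1.020066 − 1 = 0.020066 = 2.0066%

2.01%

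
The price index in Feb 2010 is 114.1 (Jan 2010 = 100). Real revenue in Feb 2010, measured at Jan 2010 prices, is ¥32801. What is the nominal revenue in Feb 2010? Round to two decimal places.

37425.94

Nominal = Real × (Index/100) = 32801 × (114.1/100)
        = 32801 × 1.141 = 37425.9410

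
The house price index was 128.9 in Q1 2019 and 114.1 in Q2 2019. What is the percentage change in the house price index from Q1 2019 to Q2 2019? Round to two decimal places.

-11.48%

Change = (114.1 − 128.9) / 128.9 × 100
       = -14.8 / 128.9 × 100 = -11.4818%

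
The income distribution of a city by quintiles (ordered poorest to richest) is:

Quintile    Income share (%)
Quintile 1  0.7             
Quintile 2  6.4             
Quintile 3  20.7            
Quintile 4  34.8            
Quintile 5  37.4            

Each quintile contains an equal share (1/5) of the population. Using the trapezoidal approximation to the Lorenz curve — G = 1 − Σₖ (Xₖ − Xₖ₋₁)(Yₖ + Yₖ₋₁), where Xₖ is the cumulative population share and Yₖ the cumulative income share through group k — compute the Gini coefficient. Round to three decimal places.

0.407

Cumulative income shares Yₖ: 0.0070, 0.0710, 0.2780, 0.6260, 1.0000
Σ (Xₖ−Xₖ₋₁)(Yₖ+Yₖ₋₁) = (1/5)(0.0070+0.0000) + (1/5)(0.0710+0.0070) + (1/5)(0.2780+0.0710) + (1/5)(0.6260+0.2780) + (1/5)(1.0000+0.6260)
  = 0.0014 + 0.0156 + 0.0698 + 0.1808 + 0.3252 = 0.5928
G = 1 − 0.5928 = 0.4072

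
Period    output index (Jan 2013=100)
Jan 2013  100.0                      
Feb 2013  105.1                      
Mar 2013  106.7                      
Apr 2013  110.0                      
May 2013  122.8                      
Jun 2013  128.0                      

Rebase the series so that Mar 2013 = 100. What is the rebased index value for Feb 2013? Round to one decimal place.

Rebased(Feb 2013) = 105.1 / 106.7 × 100 = 98.5005

98.5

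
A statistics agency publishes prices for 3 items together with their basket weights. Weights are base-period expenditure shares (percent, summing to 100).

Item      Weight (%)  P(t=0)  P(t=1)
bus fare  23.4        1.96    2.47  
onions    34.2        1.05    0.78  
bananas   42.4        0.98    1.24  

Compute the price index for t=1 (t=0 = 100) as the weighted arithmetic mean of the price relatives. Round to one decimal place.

bus fare: 23.4 × (2.47/1.96) = 23.4 × 1.260204 = 29.4888
onions: 34.2 × (0.78/1.05) = 34.2 × 0.742857 = 25.4057
bananas: 42.4 × (1.24/0.98) = 42.4 × 1.265306 = 53.6490
Index = Σ wᵢ·(p₁ᵢ/p₀ᵢ) = 29.4888 + 25.4057 + 53.6490 = 108.5435

108.5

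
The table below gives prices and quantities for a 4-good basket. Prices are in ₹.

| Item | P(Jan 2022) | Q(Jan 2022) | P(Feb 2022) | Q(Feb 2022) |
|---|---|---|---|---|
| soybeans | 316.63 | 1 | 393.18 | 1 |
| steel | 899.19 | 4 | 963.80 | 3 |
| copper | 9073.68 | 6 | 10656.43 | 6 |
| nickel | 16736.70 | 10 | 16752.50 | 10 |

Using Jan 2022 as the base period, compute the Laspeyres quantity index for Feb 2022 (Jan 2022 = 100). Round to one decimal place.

99.6

Laspeyres quantity index uses base-period prices as weights.
ΣP(Jan 2022)·Q(Feb 2022) = 316.63×1 + 899.19×3 + 9073.68×6 + 16736.70×10 = 316.63 + 2697.57 + 54442.08 + 167367 = 224823.28
ΣP(Jan 2022)·Q(Jan 2022) = 316.63×1 + 899.19×4 + 9073.68×6 + 16736.70×10 = 316.63 + 3596.76 + 54442.08 + 167367 = 225722.47
Index = 224823.28 / 225722.47 × 100 = 99.6016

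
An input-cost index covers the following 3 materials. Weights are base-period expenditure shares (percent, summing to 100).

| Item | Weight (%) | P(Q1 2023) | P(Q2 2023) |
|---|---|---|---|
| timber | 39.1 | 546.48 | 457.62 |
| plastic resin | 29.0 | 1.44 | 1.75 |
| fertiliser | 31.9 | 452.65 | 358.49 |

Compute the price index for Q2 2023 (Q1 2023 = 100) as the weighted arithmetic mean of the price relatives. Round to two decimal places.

93.25

timber: 39.1 × (457.62/546.48) = 39.1 × 0.837396 = 32.7422
plastic resin: 29.0 × (1.75/1.44) = 29.0 × 1.215278 = 35.2431
fertiliser: 31.9 × (358.49/452.65) = 31.9 × 0.791981 = 25.2642
Index = Σ wᵢ·(p₁ᵢ/p₀ᵢ) = 32.7422 + 35.2431 + 25.2642 = 93.2494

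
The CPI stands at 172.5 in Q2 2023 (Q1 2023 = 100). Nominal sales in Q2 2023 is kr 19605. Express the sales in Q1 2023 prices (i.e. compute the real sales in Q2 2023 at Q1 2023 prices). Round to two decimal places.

11365.22

Real = Nominal ÷ (Index/100) = 19605 ÷ (172.5/100)
     = 19605 ÷ 1.725 = 11365.2174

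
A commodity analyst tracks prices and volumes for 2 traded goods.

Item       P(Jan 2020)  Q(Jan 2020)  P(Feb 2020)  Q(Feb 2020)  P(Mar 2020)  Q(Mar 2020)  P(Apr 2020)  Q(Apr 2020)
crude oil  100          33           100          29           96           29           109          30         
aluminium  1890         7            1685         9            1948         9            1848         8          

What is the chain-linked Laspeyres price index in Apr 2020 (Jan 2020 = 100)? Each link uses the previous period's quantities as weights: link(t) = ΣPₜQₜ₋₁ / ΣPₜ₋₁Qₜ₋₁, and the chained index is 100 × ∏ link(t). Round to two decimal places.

Link Jan 2020→Feb 2020:
ΣP(Feb 2020)Q(Jan 2020) = 100×33 + 1685×7 = 3300 + 11795 = 15095
ΣP(Jan 2020)Q(Jan 2020) = 100×33 + 1890×7 = 3300 + 13230 = 16530
link = 15095/16530 = 0.913188
Link Feb 2020→Mar 2020:
ΣP(Mar 2020)Q(Feb 2020) = 96×29 + 1948×9 = 2784 + 17532 = 20316
ΣP(Feb 2020)Q(Feb 2020) = 100×29 + 1685×9 = 2900 + 15165 = 18065
link = 20316/18065 = 1.124606
Link Mar 2020→Apr 2020:
ΣP(Apr 2020)Q(Mar 2020) = 109×29 + 1848×9 = 3161 + 16632 = 19793
ΣP(Mar 2020)Q(Mar 2020) = 96×29 + 1948×9 = 2784 + 17532 = 20316
link = 19793/20316 = 0.974257
Chained index = 100 × 0.913188 × 1.124606 × 0.974257 = 100.0539

100.05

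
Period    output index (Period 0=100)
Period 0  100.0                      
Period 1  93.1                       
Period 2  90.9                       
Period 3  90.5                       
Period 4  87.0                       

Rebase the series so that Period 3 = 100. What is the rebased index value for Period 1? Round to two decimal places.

102.87

Rebased(Period 1) = 93.1 / 90.5 × 100 = 102.8729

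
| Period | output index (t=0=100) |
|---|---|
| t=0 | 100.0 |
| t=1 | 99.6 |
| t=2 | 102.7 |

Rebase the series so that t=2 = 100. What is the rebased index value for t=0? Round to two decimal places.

97.37

Rebased(t=0) = 100.0 / 102.7 × 100 = 97.3710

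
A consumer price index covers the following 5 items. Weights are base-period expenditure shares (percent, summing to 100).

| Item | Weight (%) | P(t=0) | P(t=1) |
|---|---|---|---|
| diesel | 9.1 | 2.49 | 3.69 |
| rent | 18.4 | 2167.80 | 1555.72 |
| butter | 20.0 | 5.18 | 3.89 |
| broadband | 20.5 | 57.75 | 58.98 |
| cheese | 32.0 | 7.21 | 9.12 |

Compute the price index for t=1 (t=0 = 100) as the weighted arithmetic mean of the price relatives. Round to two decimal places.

103.12

diesel: 9.1 × (3.69/2.49) = 9.1 × 1.481928 = 13.4855
rent: 18.4 × (1555.72/2167.80) = 18.4 × 0.717649 = 13.2047
butter: 20.0 × (3.89/5.18) = 20.0 × 0.750965 = 15.0193
broadband: 20.5 × (58.98/57.75) = 20.5 × 1.021299 = 20.9366
cheese: 32.0 × (9.12/7.21) = 32.0 × 1.264910 = 40.4771
Index = Σ wᵢ·(p₁ᵢ/p₀ᵢ) = 13.4855 + 13.2047 + 15.0193 + 20.9366 + 40.4771 = 103.1233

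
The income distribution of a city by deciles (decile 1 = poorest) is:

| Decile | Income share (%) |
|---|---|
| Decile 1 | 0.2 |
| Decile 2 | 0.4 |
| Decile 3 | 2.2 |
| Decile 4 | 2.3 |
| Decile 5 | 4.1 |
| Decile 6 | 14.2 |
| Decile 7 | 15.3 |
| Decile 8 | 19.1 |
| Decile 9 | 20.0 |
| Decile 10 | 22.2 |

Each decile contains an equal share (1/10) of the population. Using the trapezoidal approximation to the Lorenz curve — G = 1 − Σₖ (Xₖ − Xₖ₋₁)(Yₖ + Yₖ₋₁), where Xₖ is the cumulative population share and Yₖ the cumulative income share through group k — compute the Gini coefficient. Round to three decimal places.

Cumulative income shares Yₖ: 0.0020, 0.0060, 0.0280, 0.0510, 0.0920, 0.2340, 0.3870, 0.5780, 0.7780, 1.0000
Σ (Xₖ−Xₖ₋₁)(Yₖ+Yₖ₋₁) = (1/10)(0.0020+0.0000) + (1/10)(0.0060+0.0020) + (1/10)(0.0280+0.0060) + (1/10)(0.0510+0.0280) + (1/10)(0.0920+0.0510) + (1/10)(0.2340+0.0920) + (1/10)(0.3870+0.2340) + (1/10)(0.5780+0.3870) + (1/10)(0.7780+0.5780) + (1/10)(1.0000+0.7780)
  = 0.0002 + 0.0008 + 0.0034 + 0.0079 + 0.0143 + 0.0326 + 0.0621 + 0.0965 + 0.1356 + 0.1778 = 0.5312
G = 1 − 0.5312 = 0.4688

0.469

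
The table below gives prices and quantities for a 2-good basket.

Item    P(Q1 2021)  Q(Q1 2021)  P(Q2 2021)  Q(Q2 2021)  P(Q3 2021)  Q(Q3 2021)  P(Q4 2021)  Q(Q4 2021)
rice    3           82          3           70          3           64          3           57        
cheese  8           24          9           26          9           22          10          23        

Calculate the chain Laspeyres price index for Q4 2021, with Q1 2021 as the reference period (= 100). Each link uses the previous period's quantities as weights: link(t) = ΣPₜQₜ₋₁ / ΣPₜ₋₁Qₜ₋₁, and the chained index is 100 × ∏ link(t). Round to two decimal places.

111.43

Link Q1 2021→Q2 2021:
ΣP(Q2 2021)Q(Q1 2021) = 3×82 + 9×24 = 246 + 216 = 462
ΣP(Q1 2021)Q(Q1 2021) = 3×82 + 8×24 = 246 + 192 = 438
link = 462/438 = 1.054795
Link Q2 2021→Q3 2021:
ΣP(Q3 2021)Q(Q2 2021) = 3×70 + 9×26 = 210 + 234 = 444
ΣP(Q2 2021)Q(Q2 2021) = 3×70 + 9×26 = 210 + 234 = 444
link = 444/444 = 1.000000
Link Q3 2021→Q4 2021:
ΣP(Q4 2021)Q(Q3 2021) = 3×64 + 10×22 = 192 + 220 = 412
ΣP(Q3 2021)Q(Q3 2021) = 3×64 + 9×22 = 192 + 198 = 390
link = 412/390 = 1.056410
Chained index = 100 × 1.054795 × 1.000000 × 1.056410 = 111.4296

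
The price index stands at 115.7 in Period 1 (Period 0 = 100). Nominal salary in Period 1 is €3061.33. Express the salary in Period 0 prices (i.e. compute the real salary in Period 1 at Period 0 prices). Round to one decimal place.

2645.9

Real = Nominal ÷ (Index/100) = 3061.33 ÷ (115.7/100)
     = 3061.33 ÷ 1.157 = 2645.9205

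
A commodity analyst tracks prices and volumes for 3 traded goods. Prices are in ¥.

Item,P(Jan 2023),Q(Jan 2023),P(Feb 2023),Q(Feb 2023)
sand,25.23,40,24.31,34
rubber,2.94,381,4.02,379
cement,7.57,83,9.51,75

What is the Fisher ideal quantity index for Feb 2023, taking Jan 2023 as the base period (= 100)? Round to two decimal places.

Laspeyres component (base-period weights):
ΣP(Jan 2023)Q(Feb 2023) = 25.23×34 + 2.94×379 + 7.57×75 = 857.82 + 1114.26 + 567.75 = 2539.83
ΣP(Jan 2023)Q(Jan 2023) = 25.23×40 + 2.94×381 + 7.57×83 = 1009.2 + 1120.14 + 628.31 = 2757.65
L = 2539.83 / 2757.65 × 100 = 92.1012
Paasche component (current-period weights):
ΣP(Feb 2023)Q(Feb 2023) = 24.31×34 + 4.02×379 + 9.51×75 = 826.54 + 1523.58 + 713.25 = 3063.37
ΣP(Feb 2023)Q(Jan 2023) = 24.31×40 + 4.02×381 + 9.51×83 = 972.4 + 1531.62 + 789.33 = 3293.35
P = 3063.37 / 3293.35 × 100 = 93.0168
Fisher = √(L × P) = √(92.1012 × 93.0168) = 92.5579

92.56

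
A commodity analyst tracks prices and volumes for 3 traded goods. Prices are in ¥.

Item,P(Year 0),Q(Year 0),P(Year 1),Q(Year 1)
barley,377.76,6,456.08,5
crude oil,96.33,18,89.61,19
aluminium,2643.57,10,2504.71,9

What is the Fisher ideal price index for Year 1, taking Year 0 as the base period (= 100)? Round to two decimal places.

Laspeyres component (base-period weights):
ΣP(Year 1)Q(Year 0) = 456.08×6 + 89.61×18 + 2504.71×10 = 2736.48 + 1612.98 + 25047.1 = 29396.56
ΣP(Year 0)Q(Year 0) = 377.76×6 + 96.33×18 + 2643.57×10 = 2266.56 + 1733.94 + 26435.7 = 30436.2
L = 29396.56 / 30436.2 × 100 = 96.5842
Paasche component (current-period weights):
ΣP(Year 1)Q(Year 1) = 456.08×5 + 89.61×19 + 2504.71×9 = 2280.4 + 1702.59 + 22542.39 = 26525.38
ΣP(Year 0)Q(Year 1) = 377.76×5 + 96.33×19 + 2643.57×9 = 1888.8 + 1830.27 + 23792.13 = 27511.2
P = 26525.38 / 27511.2 × 100 = 96.4167
Fisher = √(L × P) = √(96.5842 × 96.4167) = 96.5004

96.50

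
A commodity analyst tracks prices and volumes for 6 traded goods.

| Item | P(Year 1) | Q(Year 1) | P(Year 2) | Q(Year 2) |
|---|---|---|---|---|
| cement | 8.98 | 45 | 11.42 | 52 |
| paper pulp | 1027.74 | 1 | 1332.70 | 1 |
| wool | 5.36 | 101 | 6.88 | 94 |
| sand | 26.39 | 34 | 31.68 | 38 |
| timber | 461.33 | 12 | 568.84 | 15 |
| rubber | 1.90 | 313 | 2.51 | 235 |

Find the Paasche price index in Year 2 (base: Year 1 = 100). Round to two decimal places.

124.42

Paasche price index uses current-period quantities as weights.
ΣP(Year 2)·Q(Year 2) = 11.42×52 + 1332.70×1 + 6.88×94 + 31.68×38 + 568.84×15 + 2.51×235 = 593.84 + 1332.7 + 646.72 + 1203.84 + 8532.6 + 589.85 = 12899.55
ΣP(Year 1)·Q(Year 2) = 8.98×52 + 1027.74×1 + 5.36×94 + 26.39×38 + 461.33×15 + 1.90×235 = 466.96 + 1027.74 + 503.84 + 1002.82 + 6919.95 + 446.5 = 10367.81
Index = 12899.55 / 10367.81 × 100 = 124.4192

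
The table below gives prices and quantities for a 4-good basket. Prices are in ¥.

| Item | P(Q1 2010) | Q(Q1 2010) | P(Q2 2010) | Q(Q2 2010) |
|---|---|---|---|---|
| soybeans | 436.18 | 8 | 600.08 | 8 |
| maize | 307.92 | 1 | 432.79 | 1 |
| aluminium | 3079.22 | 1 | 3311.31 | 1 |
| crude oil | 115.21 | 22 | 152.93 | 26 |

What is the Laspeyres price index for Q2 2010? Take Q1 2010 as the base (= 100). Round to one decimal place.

Laspeyres price index uses base-period quantities as weights.
ΣP(Q2 2010)·Q(Q1 2010) = 600.08×8 + 432.79×1 + 3311.31×1 + 152.93×22 = 4800.64 + 432.79 + 3311.31 + 3364.46 = 11909.2
ΣP(Q1 2010)·Q(Q1 2010) = 436.18×8 + 307.92×1 + 3079.22×1 + 115.21×22 = 3489.44 + 307.92 + 3079.22 + 2534.62 = 9411.2
Index = 11909.2 / 9411.2 × 100 = 126.5428

126.5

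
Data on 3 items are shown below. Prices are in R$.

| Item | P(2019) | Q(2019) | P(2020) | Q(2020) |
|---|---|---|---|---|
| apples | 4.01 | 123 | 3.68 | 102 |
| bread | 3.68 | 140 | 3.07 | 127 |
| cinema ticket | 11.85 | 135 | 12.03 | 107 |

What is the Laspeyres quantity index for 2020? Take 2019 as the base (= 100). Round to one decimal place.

Laspeyres quantity index uses base-period prices as weights.
ΣP(2019)·Q(2020) = 4.01×102 + 3.68×127 + 11.85×107 = 409.02 + 467.36 + 1267.95 = 2144.33
ΣP(2019)·Q(2019) = 4.01×123 + 3.68×140 + 11.85×135 = 493.23 + 515.2 + 1599.75 = 2608.18
Index = 2144.33 / 2608.18 × 100 = 82.2156

82.2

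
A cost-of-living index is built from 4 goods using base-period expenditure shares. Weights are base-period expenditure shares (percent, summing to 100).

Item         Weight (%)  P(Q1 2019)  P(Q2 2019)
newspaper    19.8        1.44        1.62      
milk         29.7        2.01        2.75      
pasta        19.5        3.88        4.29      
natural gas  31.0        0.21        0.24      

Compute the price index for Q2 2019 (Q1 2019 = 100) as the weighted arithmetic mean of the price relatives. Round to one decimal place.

newspaper: 19.8 × (1.62/1.44) = 19.8 × 1.125000 = 22.2750
milk: 29.7 × (2.75/2.01) = 29.7 × 1.368159 = 40.6343
pasta: 19.5 × (4.29/3.88) = 19.5 × 1.105670 = 21.5606
natural gas: 31.0 × (0.24/0.21) = 31.0 × 1.142857 = 35.4286
Index = Σ wᵢ·(p₁ᵢ/p₀ᵢ) = 22.2750 + 40.6343 + 21.5606 + 35.4286 = 119.8985

119.9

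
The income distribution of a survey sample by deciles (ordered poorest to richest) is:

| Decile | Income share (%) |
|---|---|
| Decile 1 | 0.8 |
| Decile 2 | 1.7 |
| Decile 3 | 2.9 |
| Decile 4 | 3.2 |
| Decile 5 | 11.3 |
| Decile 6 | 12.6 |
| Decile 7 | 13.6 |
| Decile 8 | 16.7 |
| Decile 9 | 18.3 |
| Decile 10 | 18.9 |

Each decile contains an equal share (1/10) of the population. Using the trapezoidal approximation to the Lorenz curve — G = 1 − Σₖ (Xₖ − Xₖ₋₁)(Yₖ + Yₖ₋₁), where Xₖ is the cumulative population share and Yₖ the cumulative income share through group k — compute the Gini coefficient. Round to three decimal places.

0.381

Cumulative income shares Yₖ: 0.0080, 0.0250, 0.0540, 0.0860, 0.1990, 0.3250, 0.4610, 0.6280, 0.8110, 1.0000
Σ (Xₖ−Xₖ₋₁)(Yₖ+Yₖ₋₁) = (1/10)(0.0080+0.0000) + (1/10)(0.0250+0.0080) + (1/10)(0.0540+0.0250) + (1/10)(0.0860+0.0540) + (1/10)(0.1990+0.0860) + (1/10)(0.3250+0.1990) + (1/10)(0.4610+0.3250) + (1/10)(0.6280+0.4610) + (1/10)(0.8110+0.6280) + (1/10)(1.0000+0.8110)
  = 0.0008 + 0.0033 + 0.0079 + 0.0140 + 0.0285 + 0.0524 + 0.0786 + 0.1089 + 0.1439 + 0.1811 = 0.6194
G = 1 − 0.6194 = 0.3806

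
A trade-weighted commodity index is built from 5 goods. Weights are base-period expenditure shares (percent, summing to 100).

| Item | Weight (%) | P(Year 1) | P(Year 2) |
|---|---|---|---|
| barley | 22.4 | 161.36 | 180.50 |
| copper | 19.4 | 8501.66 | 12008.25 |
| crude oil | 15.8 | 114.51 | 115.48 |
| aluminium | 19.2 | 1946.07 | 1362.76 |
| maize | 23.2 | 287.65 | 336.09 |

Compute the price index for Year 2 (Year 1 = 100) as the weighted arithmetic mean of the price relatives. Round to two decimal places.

108.94

barley: 22.4 × (180.50/161.36) = 22.4 × 1.118617 = 25.0570
copper: 19.4 × (12008.25/8501.66) = 19.4 × 1.412459 = 27.4017
crude oil: 15.8 × (115.48/114.51) = 15.8 × 1.008471 = 15.9338
aluminium: 19.2 × (1362.76/1946.07) = 19.2 × 0.700263 = 13.4450
maize: 23.2 × (336.09/287.65) = 23.2 × 1.168399 = 27.1069
Index = Σ wᵢ·(p₁ᵢ/p₀ᵢ) = 25.0570 + 27.4017 + 15.9338 + 13.4450 + 27.1069 = 108.9445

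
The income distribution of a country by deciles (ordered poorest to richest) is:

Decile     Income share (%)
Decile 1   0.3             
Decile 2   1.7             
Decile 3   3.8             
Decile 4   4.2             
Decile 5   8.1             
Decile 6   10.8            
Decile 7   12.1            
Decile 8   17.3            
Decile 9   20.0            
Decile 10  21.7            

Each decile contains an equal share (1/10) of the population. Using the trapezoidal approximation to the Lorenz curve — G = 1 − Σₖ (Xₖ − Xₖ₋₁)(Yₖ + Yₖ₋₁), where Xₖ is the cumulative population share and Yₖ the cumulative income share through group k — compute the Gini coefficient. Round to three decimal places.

0.415

Cumulative income shares Yₖ: 0.0030, 0.0200, 0.0580, 0.1000, 0.1810, 0.2890, 0.4100, 0.5830, 0.7830, 1.0000
Σ (Xₖ−Xₖ₋₁)(Yₖ+Yₖ₋₁) = (1/10)(0.0030+0.0000) + (1/10)(0.0200+0.0030) + (1/10)(0.0580+0.0200) + (1/10)(0.1000+0.0580) + (1/10)(0.1810+0.1000) + (1/10)(0.2890+0.1810) + (1/10)(0.4100+0.2890) + (1/10)(0.5830+0.4100) + (1/10)(0.7830+0.5830) + (1/10)(1.0000+0.7830)
  = 0.0003 + 0.0023 + 0.0078 + 0.0158 + 0.0281 + 0.0470 + 0.0699 + 0.0993 + 0.1366 + 0.1783 = 0.5854
G = 1 − 0.5854 = 0.4146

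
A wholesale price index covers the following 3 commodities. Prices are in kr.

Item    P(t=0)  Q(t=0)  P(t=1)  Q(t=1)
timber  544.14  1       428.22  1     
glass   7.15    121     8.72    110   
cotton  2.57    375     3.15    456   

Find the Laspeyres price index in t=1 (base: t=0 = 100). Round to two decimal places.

Laspeyres price index uses base-period quantities as weights.
ΣP(t=1)·Q(t=0) = 428.22×1 + 8.72×121 + 3.15×375 = 428.22 + 1055.12 + 1181.25 = 2664.59
ΣP(t=0)·Q(t=0) = 544.14×1 + 7.15×121 + 2.57×375 = 544.14 + 865.15 + 963.75 = 2373.04
Index = 2664.59 / 2373.04 × 100 = 112.2859

112.29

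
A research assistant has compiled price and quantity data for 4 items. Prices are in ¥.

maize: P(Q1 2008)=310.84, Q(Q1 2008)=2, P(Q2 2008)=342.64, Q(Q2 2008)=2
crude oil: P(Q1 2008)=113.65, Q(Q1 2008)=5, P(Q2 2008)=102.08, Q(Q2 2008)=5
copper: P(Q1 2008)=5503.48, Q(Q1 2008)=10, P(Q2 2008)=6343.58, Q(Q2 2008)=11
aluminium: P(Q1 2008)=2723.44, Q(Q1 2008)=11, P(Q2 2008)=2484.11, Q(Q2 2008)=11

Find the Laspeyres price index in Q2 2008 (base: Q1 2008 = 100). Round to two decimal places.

Laspeyres price index uses base-period quantities as weights.
ΣP(Q2 2008)·Q(Q1 2008) = 342.64×2 + 102.08×5 + 6343.58×10 + 2484.11×11 = 685.28 + 510.4 + 63435.8 + 27325.21 = 91956.69
ΣP(Q1 2008)·Q(Q1 2008) = 310.84×2 + 113.65×5 + 5503.48×10 + 2723.44×11 = 621.68 + 568.25 + 55034.8 + 29957.84 = 86182.57
Index = 91956.69 / 86182.57 × 100 = 106.6999

106.70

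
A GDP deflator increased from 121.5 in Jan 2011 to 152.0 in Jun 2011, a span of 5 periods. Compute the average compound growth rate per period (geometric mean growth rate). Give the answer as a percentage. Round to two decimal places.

4.58%

Growth factor = (152.0/121.5)^(1/5) = (1.251029)^(1/5) = 1.045812
Growth rate = 1.045812 − 1 = 0.045812 = 4.5812%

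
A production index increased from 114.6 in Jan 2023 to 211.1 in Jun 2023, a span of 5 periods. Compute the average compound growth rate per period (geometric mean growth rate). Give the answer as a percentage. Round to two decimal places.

Growth factor = (211.1/114.6)^(1/5) = (1.842059)^(1/5) = 1.129954
Growth rate = 1.129954 − 1 = 0.129954 = 12.9954%

13.00%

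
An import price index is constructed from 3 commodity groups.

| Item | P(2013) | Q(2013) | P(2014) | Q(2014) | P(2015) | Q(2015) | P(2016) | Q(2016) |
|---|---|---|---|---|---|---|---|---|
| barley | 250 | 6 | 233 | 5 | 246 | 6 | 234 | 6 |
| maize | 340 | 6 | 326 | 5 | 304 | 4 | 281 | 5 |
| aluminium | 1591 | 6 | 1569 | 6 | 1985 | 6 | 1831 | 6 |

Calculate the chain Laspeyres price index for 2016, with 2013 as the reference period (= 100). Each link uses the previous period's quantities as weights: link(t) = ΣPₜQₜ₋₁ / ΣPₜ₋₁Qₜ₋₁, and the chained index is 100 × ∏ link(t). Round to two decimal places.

108.43

Link 2013→2014:
ΣP(2014)Q(2013) = 233×6 + 326×6 + 1569×6 = 1398 + 1956 + 9414 = 12768
ΣP(2013)Q(2013) = 250×6 + 340×6 + 1591×6 = 1500 + 2040 + 9546 = 13086
link = 12768/13086 = 0.975699
Link 2014→2015:
ΣP(2015)Q(2014) = 246×5 + 304×5 + 1985×6 = 1230 + 1520 + 11910 = 14660
ΣP(2014)Q(2014) = 233×5 + 326×5 + 1569×6 = 1165 + 1630 + 9414 = 12209
link = 14660/12209 = 1.200754
Link 2015→2016:
ΣP(2016)Q(2015) = 234×6 + 281×4 + 1831×6 = 1404 + 1124 + 10986 = 13514
ΣP(2015)Q(2015) = 246×6 + 304×4 + 1985×6 = 1476 + 1216 + 11910 = 14602
link = 13514/14602 = 0.925490
Chained index = 100 × 0.975699 × 1.200754 × 0.925490 = 108.4280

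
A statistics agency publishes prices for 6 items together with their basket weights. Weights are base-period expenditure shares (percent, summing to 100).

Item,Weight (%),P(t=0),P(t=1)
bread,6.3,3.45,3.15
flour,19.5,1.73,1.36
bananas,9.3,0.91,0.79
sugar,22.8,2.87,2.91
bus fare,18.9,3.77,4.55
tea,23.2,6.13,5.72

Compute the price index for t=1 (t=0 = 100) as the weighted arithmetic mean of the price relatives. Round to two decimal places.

bread: 6.3 × (3.15/3.45) = 6.3 × 0.913043 = 5.7522
flour: 19.5 × (1.36/1.73) = 19.5 × 0.786127 = 15.3295
bananas: 9.3 × (0.79/0.91) = 9.3 × 0.868132 = 8.0736
sugar: 22.8 × (2.91/2.87) = 22.8 × 1.013937 = 23.1178
bus fare: 18.9 × (4.55/3.77) = 18.9 × 1.206897 = 22.8103
tea: 23.2 × (5.72/6.13) = 23.2 × 0.933116 = 21.6483
Index = Σ wᵢ·(p₁ᵢ/p₀ᵢ) = 5.7522 + 15.3295 + 8.0736 + 23.1178 + 22.8103 + 21.6483 = 96.7317

96.73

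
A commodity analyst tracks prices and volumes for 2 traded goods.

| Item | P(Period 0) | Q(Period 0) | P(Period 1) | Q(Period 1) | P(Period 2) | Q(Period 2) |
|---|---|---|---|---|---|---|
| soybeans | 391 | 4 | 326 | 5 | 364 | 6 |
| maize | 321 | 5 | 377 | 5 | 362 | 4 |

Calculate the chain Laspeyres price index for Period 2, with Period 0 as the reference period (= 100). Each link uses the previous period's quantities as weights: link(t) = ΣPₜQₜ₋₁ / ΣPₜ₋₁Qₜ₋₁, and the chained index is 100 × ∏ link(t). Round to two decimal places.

103.92

Link Period 0→Period 1:
ΣP(Period 1)Q(Period 0) = 326×4 + 377×5 = 1304 + 1885 = 3189
ΣP(Period 0)Q(Period 0) = 391×4 + 321×5 = 1564 + 1605 = 3169
link = 3189/3169 = 1.006311
Link Period 1→Period 2:
ΣP(Period 2)Q(Period 1) = 364×5 + 362×5 = 1820 + 1810 = 3630
ΣP(Period 1)Q(Period 1) = 326×5 + 377×5 = 1630 + 1885 = 3515
link = 3630/3515 = 1.032717
Chained index = 100 × 1.006311 × 1.032717 = 103.9235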